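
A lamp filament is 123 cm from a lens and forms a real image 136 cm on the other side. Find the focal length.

f = 64.6 cm (converging)

Real image ⇒ d_i = +136 cm.
1/f = 1/d_o + 1/d_i = 1/(123) + 1/(136) = 0.01548, so f = 64.6 cm.
Since f is positive, the lens is converging.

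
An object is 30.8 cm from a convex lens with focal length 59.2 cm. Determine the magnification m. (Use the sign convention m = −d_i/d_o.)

1/d_i = 1/f − 1/d_o = 1/(59.20) − 1/(30.8) = -0.01558, so d_i = -64.20 cm.
m = −d_i/d_o = −(-64.20)/(30.8) = +2.08.
The image is virtual, upright and enlarged, on the same side as the object.

m = +2.08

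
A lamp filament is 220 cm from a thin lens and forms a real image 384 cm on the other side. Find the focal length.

Real image ⇒ d_i = +384 cm.
1/f = 1/d_o + 1/d_i = 1/(220) + 1/(384) = 0.007150, so f = 140 cm.
Since f is positive, the thin lens is converging.

f = 140 cm (converging)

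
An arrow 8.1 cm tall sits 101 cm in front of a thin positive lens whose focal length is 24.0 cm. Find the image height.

1/d_i = 1/f − 1/d_o = 1/(24.00) − 1/(101) = 0.03177, so d_i = 31.48 cm.
m = −d_i/d_o = -0.3117.
|h_i| = |m|·h_o = 0.3117 × 8.1 = 2.52 cm. The image is real, inverted and reduced, on the far side of the lens.

2.52 cm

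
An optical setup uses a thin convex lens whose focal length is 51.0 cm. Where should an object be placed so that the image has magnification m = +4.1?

38.6 cm

m = −d_i/d_o ⇒ d_i = −m·d_o.
1/f = 1/d_o + 1/d_i = 1/d_o − 1/(m·d_o) = (1 − 1/m)/d_o, so d_o = f(1 − 1/m) = (51.00)(1 − 1/(+4.1)) = 38.6 cm.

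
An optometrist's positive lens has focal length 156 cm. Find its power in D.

f = 156 cm = 1.56 m.
P = 1/f = 1/(1.56 m) = +0.641 D.

P = +0.641 D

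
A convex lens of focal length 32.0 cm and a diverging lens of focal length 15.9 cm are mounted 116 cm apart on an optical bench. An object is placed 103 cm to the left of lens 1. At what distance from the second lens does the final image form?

Lens 1: 1/d_i1 = 1/f₁ − 1/d_o1 = 1/(32.0) − 1/(103) = 0.02154, so d_i1 = 46.42 cm.
The intermediate image is 46.42 cm to the right of lens 1, which is 116 − (46.42) = 69.58 cm to the left of lens 2, so d_o2 = +69.58 cm.
Lens 2 is diverging, so f₂ = −15.9 cm.
Lens 2: 1/d_i2 = 1/f₂ − 1/d_o2 = 1/(-15.9) − 1/(69.58) = -0.07727, so d_i2 = -12.9 cm.
The final image is virtual, 12.9 cm to the left of lens 2 (overall magnification ≈ -0.084).

12.9 cm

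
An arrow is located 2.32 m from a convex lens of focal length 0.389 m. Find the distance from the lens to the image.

Thin-lens equation: 1/d_i = 1/f − 1/d_o = 1/(0.3890) − 1/(2.32) = 2.571 − 0.4310 = 2.140, so d_i = 0.467 m.
The image is real, inverted and reduced, on the far side of the lens.

0.467 m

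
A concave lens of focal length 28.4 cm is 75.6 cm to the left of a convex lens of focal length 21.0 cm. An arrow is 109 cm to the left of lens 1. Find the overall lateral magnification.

m = -0.0563

f₁ = −28.4 cm (diverging).
Lens 1: 1/d_i1 = 1/(-28.4) − 1/(109) = -0.04439, so d_i1 = -22.53 cm; m₁ = −d_i1/d_o1 = +0.2067.
d_o2 = 75.6 − (-22.53) = 98.13 cm.
Lens 2: 1/d_i2 = 1/(21.0) − 1/(98.13) = 0.03743, so d_i2 = 26.72 cm; m₂ = −d_i2/d_o2 = -0.2723.
m = m₁·m₂ = (+0.2067)(-0.2723) = -0.0563.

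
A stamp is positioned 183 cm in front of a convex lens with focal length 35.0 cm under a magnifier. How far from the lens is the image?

43.3 cm

Lens equation: 1/v = 1/f − 1/u = 1/(35.00) − 1/(183) = 0.02857 − 0.005464 = 0.02311, so v = 43.3 cm.
The image is real, inverted and reduced, on the far side of the lens.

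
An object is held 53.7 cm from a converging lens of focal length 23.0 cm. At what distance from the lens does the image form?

Thin-lens equation: 1/s_i = 1/f − 1/s_o = 1/(23.00) − 1/(53.7) = 0.04348 − 0.01862 = 0.02486, so s_i = 40.2 cm.
The image is real, inverted and reduced, on the far side of the lens.

40.2 cm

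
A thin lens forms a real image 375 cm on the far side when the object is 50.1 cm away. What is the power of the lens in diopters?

P = +2.26 D

d_i = +375 cm.
1/f = 1/d_o + 1/d_i = 1/(50.1) + 1/(375) = 0.02263 cm⁻¹.
f = 44.20 cm = 0.4420 m, so P = 1/f = +2.26 D.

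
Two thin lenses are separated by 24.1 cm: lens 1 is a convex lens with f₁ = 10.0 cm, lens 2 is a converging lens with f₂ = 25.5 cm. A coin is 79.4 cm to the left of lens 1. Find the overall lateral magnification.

m = -0.286

Lens 1: 1/d_i1 = 1/(10.0) − 1/(79.4) = 0.08741, so d_i1 = 11.44 cm; m₁ = −d_i1/d_o1 = -0.1441.
d_o2 = 24.1 − (11.44) = 12.66 cm.
Lens 2: 1/d_i2 = 1/(25.5) − 1/(12.66) = -0.03977, so d_i2 = -25.14 cm; m₂ = −d_i2/d_o2 = +1.986.
m = m₁·m₂ = (-0.1441)(+1.986) = -0.286.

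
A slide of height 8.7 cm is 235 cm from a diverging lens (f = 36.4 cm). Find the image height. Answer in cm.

For a diverging lens, f = -36.4 cm.
1/d_i = 1/f − 1/d_o = 1/(-36.40) − 1/(235) = -0.03173, so d_i = -31.52 cm.
m = −d_i/d_o = +0.1341.
|h_i| = |m|·h_o = 0.1341 × 8.7 = 1.17 cm. The image is virtual, upright and reduced, on the same side as the object.

1.17 cm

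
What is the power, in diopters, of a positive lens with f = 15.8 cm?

f = 15.8 cm = 0.158 m.
P = 1/f = 1/(0.158 m) = +6.33 D.

P = +6.33 D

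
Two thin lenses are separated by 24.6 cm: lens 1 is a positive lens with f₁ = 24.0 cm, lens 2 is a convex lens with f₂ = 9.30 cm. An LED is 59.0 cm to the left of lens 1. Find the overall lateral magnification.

m = -0.253

Lens 1: 1/d_i1 = 1/(24.0) − 1/(59.0) = 0.02472, so d_i1 = 40.46 cm; m₁ = −d_i1/d_o1 = -0.6858.
d_o2 = 24.6 − (40.46) = -15.86 cm (virtual object).
Lens 2: 1/d_i2 = 1/(9.30) − 1/(-15.86) = 0.1706, so d_i2 = 5.862 cm; m₂ = −d_i2/d_o2 = +0.3696.
m = m₁·m₂ = (-0.6858)(+0.3696) = -0.253.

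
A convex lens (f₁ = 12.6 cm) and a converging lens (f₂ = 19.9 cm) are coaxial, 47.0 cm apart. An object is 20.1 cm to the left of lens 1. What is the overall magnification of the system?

m = -5.01

Lens 1: 1/d_i1 = 1/(12.6) − 1/(20.1) = 0.02961, so d_i1 = 33.77 cm; m₁ = −d_i1/d_o1 = -1.680.
d_o2 = 47.0 − (33.77) = 13.23 cm.
Lens 2: 1/d_i2 = 1/(19.9) − 1/(13.23) = -0.02533, so d_i2 = -39.47 cm; m₂ = −d_i2/d_o2 = +2.984.
m = m₁·m₂ = (-1.680)(+2.984) = -5.01.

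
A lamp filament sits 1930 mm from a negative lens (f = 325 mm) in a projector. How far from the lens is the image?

278 mm

For a negative lens, f = -325 mm.
Lens equation: 1/q = 1/f − 1/p = 1/(-325.0) − 1/(1930) = -0.003077 − 0.0005181 = -0.003595, so q = -278 mm.
The image is virtual, upright and reduced, on the same side as the object.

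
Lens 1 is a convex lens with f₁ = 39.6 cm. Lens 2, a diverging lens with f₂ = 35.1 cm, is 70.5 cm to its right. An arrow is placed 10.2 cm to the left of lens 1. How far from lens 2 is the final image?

Lens 1: 1/d_i1 = 1/f₁ − 1/d_o1 = 1/(39.6) − 1/(10.2) = -0.07279, so d_i1 = -13.74 cm.
The intermediate image is 13.74 cm to the left of lens 1 (virtual), which is 70.5 − (-13.74) = 84.24 cm to the left of lens 2, so d_o2 = +84.24 cm.
Lens 2 is diverging, so f₂ = −35.1 cm.
Lens 2: 1/d_i2 = 1/f₂ − 1/d_o2 = 1/(-35.1) − 1/(84.24) = -0.04036, so d_i2 = -24.8 cm.
The final image is virtual, 24.8 cm to the left of lens 2 (overall magnification ≈ 0.40).

24.8 cm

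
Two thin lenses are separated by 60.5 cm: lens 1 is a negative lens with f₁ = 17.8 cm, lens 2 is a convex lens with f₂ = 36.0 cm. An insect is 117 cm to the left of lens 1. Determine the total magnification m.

m = -0.119

f₁ = −17.8 cm (diverging).
Lens 1: 1/d_i1 = 1/(-17.8) − 1/(117) = -0.06473, so d_i1 = -15.45 cm; m₁ = −d_i1/d_o1 = +0.1321.
d_o2 = 60.5 − (-15.45) = 75.95 cm.
Lens 2: 1/d_i2 = 1/(36.0) − 1/(75.95) = 0.01461, so d_i2 = 68.44 cm; m₂ = −d_i2/d_o2 = -0.9011.
m = m₁·m₂ = (+0.1321)(-0.9011) = -0.119.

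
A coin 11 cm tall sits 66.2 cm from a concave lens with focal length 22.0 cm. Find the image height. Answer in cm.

For a concave lens, f = -22.0 cm.
1/d_i = 1/f − 1/d_o = 1/(-22.00) − 1/(66.2) = -0.06056, so d_i = -16.51 cm.
m = −d_i/d_o = +0.2494.
|h_i| = |m|·h_o = 0.2494 × 11 = 2.74 cm. The image is virtual, upright and reduced, on the same side as the object.

2.74 cm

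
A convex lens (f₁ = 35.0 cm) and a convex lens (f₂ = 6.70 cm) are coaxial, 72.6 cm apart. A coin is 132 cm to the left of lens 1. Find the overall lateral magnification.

Lens 1: 1/d_i1 = 1/(35.0) − 1/(132) = 0.02100, so d_i1 = 47.63 cm; m₁ = −d_i1/d_o1 = -0.3608.
d_o2 = 72.6 − (47.63) = 24.97 cm.
Lens 2: 1/d_i2 = 1/(6.70) − 1/(24.97) = 0.1092, so d_i2 = 9.157 cm; m₂ = −d_i2/d_o2 = -0.3667.
m = m₁·m₂ = (-0.3608)(-0.3667) = +0.132.

m = +0.132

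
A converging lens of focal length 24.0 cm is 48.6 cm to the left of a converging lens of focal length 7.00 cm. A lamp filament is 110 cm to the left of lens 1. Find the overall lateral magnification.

Lens 1: 1/d_i1 = 1/(24.0) − 1/(110) = 0.03258, so d_i1 = 30.70 cm; m₁ = −d_i1/d_o1 = -0.2791.
d_o2 = 48.6 − (30.70) = 17.90 cm.
Lens 2: 1/d_i2 = 1/(7.00) − 1/(17.90) = 0.08699, so d_i2 = 11.50 cm; m₂ = −d_i2/d_o2 = -0.6422.
m = m₁·m₂ = (-0.2791)(-0.6422) = +0.179.

m = +0.179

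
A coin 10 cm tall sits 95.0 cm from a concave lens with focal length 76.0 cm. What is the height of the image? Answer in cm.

For a concave lens, f = -76.0 cm.
1/d_i = 1/f − 1/d_o = 1/(-76.00) − 1/(95.0) = -0.02368, so d_i = -42.22 cm.
m = −d_i/d_o = +0.4444.
|h_i| = |m|·h_o = 0.4444 × 10 = 4.44 cm. The image is virtual, upright and reduced, on the same side as the object.

4.44 cm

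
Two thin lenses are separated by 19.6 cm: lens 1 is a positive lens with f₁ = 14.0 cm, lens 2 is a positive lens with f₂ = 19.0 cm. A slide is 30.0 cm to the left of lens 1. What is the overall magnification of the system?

m = -0.648

Lens 1: 1/d_i1 = 1/(14.0) − 1/(30.0) = 0.03810, so d_i1 = 26.25 cm; m₁ = −d_i1/d_o1 = -0.8750.
d_o2 = 19.6 − (26.25) = -6.650 cm (virtual object).
Lens 2: 1/d_i2 = 1/(19.0) − 1/(-6.650) = 0.2030, so d_i2 = 4.926 cm; m₂ = −d_i2/d_o2 = +0.7407.
m = m₁·m₂ = (-0.8750)(+0.7407) = -0.648.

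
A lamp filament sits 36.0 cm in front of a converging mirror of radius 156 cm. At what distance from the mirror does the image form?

66.9 cm

f = R/2 = 156/2 = 78.00 cm.
Mirror equation: 1/v = 1/f − 1/u = 1/(78.00) − 1/(36.0) = 0.01282 − 0.02778 = -0.01496, so v = -66.9 cm.
The image is virtual, upright and enlarged, behind the mirror.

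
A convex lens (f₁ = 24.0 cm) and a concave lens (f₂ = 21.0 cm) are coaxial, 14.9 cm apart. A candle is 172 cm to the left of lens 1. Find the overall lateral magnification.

Lens 1: 1/d_i1 = 1/(24.0) − 1/(172) = 0.03585, so d_i1 = 27.89 cm; m₁ = −d_i1/d_o1 = -0.1622.
d_o2 = 14.9 − (27.89) = -12.99 cm (virtual object).
f₂ = −21.0 cm (diverging).
Lens 2: 1/d_i2 = 1/(-21.0) − 1/(-12.99) = 0.02936, so d_i2 = 34.06 cm; m₂ = −d_i2/d_o2 = +2.622.
m = m₁·m₂ = (-0.1622)(+2.622) = -0.425.

m = -0.425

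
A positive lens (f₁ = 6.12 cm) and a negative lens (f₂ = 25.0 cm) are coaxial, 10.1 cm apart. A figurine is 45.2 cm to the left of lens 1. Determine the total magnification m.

m = -0.140

Lens 1: 1/d_i1 = 1/(6.12) − 1/(45.2) = 0.1413, so d_i1 = 7.078 cm; m₁ = −d_i1/d_o1 = -0.1566.
d_o2 = 10.1 − (7.078) = 3.022 cm.
f₂ = −25.0 cm (diverging).
Lens 2: 1/d_i2 = 1/(-25.0) − 1/(3.022) = -0.3709, so d_i2 = -2.696 cm; m₂ = −d_i2/d_o2 = +0.8922.
m = m₁·m₂ = (-0.1566)(+0.8922) = -0.140.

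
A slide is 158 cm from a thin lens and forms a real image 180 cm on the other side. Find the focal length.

Real image ⇒ d_i = +180 cm.
1/f = 1/d_o + 1/d_i = 1/(158) + 1/(180) = 0.01188, so f = 84.1 cm.
Since f is positive, the thin lens is converging.

f = 84.1 cm (converging)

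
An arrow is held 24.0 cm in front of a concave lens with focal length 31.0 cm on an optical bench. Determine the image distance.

For a concave lens, f = -31.0 cm.
Thin-lens equation: 1/q = 1/f − 1/p = 1/(-31.00) − 1/(24.0) = -0.03226 − 0.04167 = -0.07392, so q = -13.5 cm.
The image is virtual, upright and reduced, on the same side as the object.

13.5 cm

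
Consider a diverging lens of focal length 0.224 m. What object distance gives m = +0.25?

For a diverging lens, f = -0.224 m.
m = −d_i/d_o ⇒ d_i = −m·d_o.
1/f = 1/d_o + 1/d_i = 1/d_o − 1/(m·d_o) = (1 − 1/m)/d_o, so d_o = f(1 − 1/m) = (-0.2240)(1 − 1/(+0.25)) = 0.672 m.

0.672 m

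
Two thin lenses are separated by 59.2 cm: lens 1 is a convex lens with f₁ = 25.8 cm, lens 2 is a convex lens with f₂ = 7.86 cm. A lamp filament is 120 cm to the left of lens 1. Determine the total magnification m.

m = +0.117

Lens 1: 1/d_i1 = 1/(25.8) − 1/(120) = 0.03043, so d_i1 = 32.87 cm; m₁ = −d_i1/d_o1 = -0.2739.
d_o2 = 59.2 − (32.87) = 26.33 cm.
Lens 2: 1/d_i2 = 1/(7.86) − 1/(26.33) = 0.08925, so d_i2 = 11.20 cm; m₂ = −d_i2/d_o2 = -0.4256.
m = m₁·m₂ = (-0.2739)(-0.4256) = +0.117.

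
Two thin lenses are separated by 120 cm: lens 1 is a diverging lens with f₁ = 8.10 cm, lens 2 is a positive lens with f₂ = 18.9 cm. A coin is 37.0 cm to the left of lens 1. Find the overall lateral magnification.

m = -0.0315

f₁ = −8.10 cm (diverging).
Lens 1: 1/d_i1 = 1/(-8.10) − 1/(37.0) = -0.1505, so d_i1 = -6.645 cm; m₁ = −d_i1/d_o1 = +0.1796.
d_o2 = 120 − (-6.645) = 126.6 cm.
Lens 2: 1/d_i2 = 1/(18.9) − 1/(126.6) = 0.04501, so d_i2 = 22.22 cm; m₂ = −d_i2/d_o2 = -0.1755.
m = m₁·m₂ = (+0.1796)(-0.1755) = -0.0315.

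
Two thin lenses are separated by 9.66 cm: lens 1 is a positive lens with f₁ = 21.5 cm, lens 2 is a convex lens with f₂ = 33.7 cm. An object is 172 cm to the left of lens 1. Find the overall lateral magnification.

m = -0.0990

Lens 1: 1/d_i1 = 1/(21.5) − 1/(172) = 0.04070, so d_i1 = 24.57 cm; m₁ = −d_i1/d_o1 = -0.1428.
d_o2 = 9.66 − (24.57) = -14.91 cm (virtual object).
Lens 2: 1/d_i2 = 1/(33.7) − 1/(-14.91) = 0.09674, so d_i2 = 10.34 cm; m₂ = −d_i2/d_o2 = +0.6933.
m = m₁·m₂ = (-0.1428)(+0.6933) = -0.0990.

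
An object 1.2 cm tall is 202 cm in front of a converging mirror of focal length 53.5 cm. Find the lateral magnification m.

m = -0.360

1/d_i = 1/f − 1/d_o = 1/(53.50) − 1/(202) = 0.01374, so d_i = 72.77 cm.
m = −d_i/d_o = −(72.77)/(202) = -0.360.
The image is real, inverted and reduced, in front of the mirror.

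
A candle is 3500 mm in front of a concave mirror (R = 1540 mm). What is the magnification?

f = R/2 = 1540/2 = 770.0 mm.
1/d_i = 1/f − 1/d_o = 1/(770.0) − 1/(3500) = 0.001013, so d_i = 987.2 mm.
m = −d_i/d_o = −(987.2)/(3500) = -0.282.
The image is real, inverted and reduced, in front of the mirror.

m = -0.282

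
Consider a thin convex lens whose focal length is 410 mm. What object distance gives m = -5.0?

m = −d_i/d_o ⇒ d_i = −m·d_o.
1/f = 1/d_o + 1/d_i = 1/d_o − 1/(m·d_o) = (1 − 1/m)/d_o, so d_o = f(1 − 1/m) = (410.0)(1 − 1/(-5.0)) = 492 mm.

492 mm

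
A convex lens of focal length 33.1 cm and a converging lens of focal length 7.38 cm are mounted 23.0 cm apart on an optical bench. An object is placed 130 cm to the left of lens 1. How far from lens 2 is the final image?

Lens 1: 1/d_i1 = 1/f₁ − 1/d_o1 = 1/(33.1) − 1/(130) = 0.02252, so d_i1 = 44.41 cm.
The intermediate image is 44.41 cm to the right of lens 1, which lies 21.41 cm to the right of lens 2 — a virtual object — so d_o2 = −21.41 cm.
Lens 2: 1/d_i2 = 1/f₂ − 1/d_o2 = 1/(7.38) − 1/(-21.41) = 0.1822, so d_i2 = 5.49 cm.
The final image is real, 5.49 cm to the right of lens 2 (overall magnification ≈ -0.088).

5.49 cm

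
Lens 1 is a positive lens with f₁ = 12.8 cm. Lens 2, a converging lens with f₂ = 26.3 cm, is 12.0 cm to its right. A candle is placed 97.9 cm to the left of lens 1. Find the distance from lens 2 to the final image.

2.47 cm

Lens 1: 1/d_i1 = 1/f₁ − 1/d_o1 = 1/(12.8) − 1/(97.9) = 0.06791, so d_i1 = 14.73 cm.
The intermediate image is 14.73 cm to the right of lens 1, which lies 2.730 cm to the right of lens 2 — a virtual object — so d_o2 = −2.730 cm.
Lens 2: 1/d_i2 = 1/f₂ − 1/d_o2 = 1/(26.3) − 1/(-2.730) = 0.4043, so d_i2 = 2.47 cm.
The final image is real, 2.47 cm to the right of lens 2 (overall magnification ≈ -0.14).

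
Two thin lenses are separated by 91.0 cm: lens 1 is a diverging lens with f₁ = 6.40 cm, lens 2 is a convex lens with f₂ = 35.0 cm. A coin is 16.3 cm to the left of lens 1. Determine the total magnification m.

m = -0.163

f₁ = −6.40 cm (diverging).
Lens 1: 1/d_i1 = 1/(-6.40) − 1/(16.3) = -0.2176, so d_i1 = -4.596 cm; m₁ = −d_i1/d_o1 = +0.2820.
d_o2 = 91.0 − (-4.596) = 95.60 cm.
Lens 2: 1/d_i2 = 1/(35.0) − 1/(95.60) = 0.01811, so d_i2 = 55.21 cm; m₂ = −d_i2/d_o2 = -0.5776.
m = m₁·m₂ = (+0.2820)(-0.5776) = -0.163.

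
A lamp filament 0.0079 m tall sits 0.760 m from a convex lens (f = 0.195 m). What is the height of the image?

0.00273 m

1/d_i = 1/f − 1/d_o = 1/(0.1950) − 1/(0.760) = 3.812, so d_i = 0.2623 m.
m = −d_i/d_o = -0.3451.
|h_i| = |m|·h_o = 0.3451 × 0.0079 = 0.00273 m. The image is real, inverted and reduced, on the far side of the lens.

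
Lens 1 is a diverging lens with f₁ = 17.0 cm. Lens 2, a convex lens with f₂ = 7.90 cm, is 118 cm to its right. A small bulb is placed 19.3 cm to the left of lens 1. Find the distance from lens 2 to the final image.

8.42 cm

Lens 1 is diverging, so f₁ = −17.0 cm.
Lens 1: 1/d_i1 = 1/f₁ − 1/d_o1 = 1/(-17.0) − 1/(19.3) = -0.1106, so d_i1 = -9.039 cm.
The intermediate image is 9.039 cm to the left of lens 1 (virtual), which is 118 − (-9.039) = 127.0 cm to the left of lens 2, so d_o2 = +127.0 cm.
Lens 2: 1/d_i2 = 1/f₂ − 1/d_o2 = 1/(7.90) − 1/(127.0) = 0.1187, so d_i2 = 8.42 cm.
The final image is real, 8.42 cm to the right of lens 2 (overall magnification ≈ -0.031).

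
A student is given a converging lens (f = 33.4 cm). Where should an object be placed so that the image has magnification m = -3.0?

m = −d_i/d_o ⇒ d_i = −m·d_o.
1/f = 1/d_o + 1/d_i = 1/d_o − 1/(m·d_o) = (1 − 1/m)/d_o, so d_o = f(1 − 1/m) = (33.40)(1 − 1/(-3.0)) = 44.5 cm.

44.5 cm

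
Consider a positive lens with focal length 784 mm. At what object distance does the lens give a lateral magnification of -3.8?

m = −d_i/d_o ⇒ d_i = −m·d_o.
1/f = 1/d_o + 1/d_i = 1/d_o − 1/(m·d_o) = (1 − 1/m)/d_o, so d_o = f(1 − 1/m) = (784.0)(1 − 1/(-3.8)) = 990 mm.

990 mm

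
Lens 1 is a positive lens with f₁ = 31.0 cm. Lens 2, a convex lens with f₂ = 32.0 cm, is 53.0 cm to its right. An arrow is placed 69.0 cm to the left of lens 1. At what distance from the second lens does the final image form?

2.98 cm

Lens 1: 1/d_i1 = 1/f₁ − 1/d_o1 = 1/(31.0) − 1/(69.0) = 0.01777, so d_i1 = 56.29 cm.
The intermediate image is 56.29 cm to the right of lens 1, which lies 3.290 cm to the right of lens 2 — a virtual object — so d_o2 = −3.290 cm.
Lens 2: 1/d_i2 = 1/f₂ − 1/d_o2 = 1/(32.0) − 1/(-3.290) = 0.3352, so d_i2 = 2.98 cm.
The final image is real, 2.98 cm to the right of lens 2 (overall magnification ≈ -0.74).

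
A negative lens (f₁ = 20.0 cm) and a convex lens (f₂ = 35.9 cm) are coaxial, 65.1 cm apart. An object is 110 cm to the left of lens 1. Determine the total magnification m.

m = -0.120

f₁ = −20.0 cm (diverging).
Lens 1: 1/d_i1 = 1/(-20.0) − 1/(110) = -0.05909, so d_i1 = -16.92 cm; m₁ = −d_i1/d_o1 = +0.1538.
d_o2 = 65.1 − (-16.92) = 82.02 cm.
Lens 2: 1/d_i2 = 1/(35.9) − 1/(82.02) = 0.01566, so d_i2 = 63.84 cm; m₂ = −d_i2/d_o2 = -0.7784.
m = m₁·m₂ = (+0.1538)(-0.7784) = -0.120.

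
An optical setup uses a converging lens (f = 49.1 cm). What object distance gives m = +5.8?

40.6 cm

m = −d_i/d_o ⇒ d_i = −m·d_o.
1/f = 1/d_o + 1/d_i = 1/d_o − 1/(m·d_o) = (1 − 1/m)/d_o, so d_o = f(1 − 1/m) = (49.10)(1 − 1/(+5.8)) = 40.6 cm.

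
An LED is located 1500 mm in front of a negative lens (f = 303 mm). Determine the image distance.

252 mm

For a negative lens, f = -303 mm.
Lens equation: 1/v = 1/f − 1/u = 1/(-303.0) − 1/(1500) = -0.003300 − 0.0006667 = -0.003967, so v = -252 mm.
The image is virtual, upright and reduced, on the same side as the object.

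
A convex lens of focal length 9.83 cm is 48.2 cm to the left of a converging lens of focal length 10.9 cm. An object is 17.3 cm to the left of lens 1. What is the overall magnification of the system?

Lens 1: 1/d_i1 = 1/(9.83) − 1/(17.3) = 0.04393, so d_i1 = 22.77 cm; m₁ = −d_i1/d_o1 = -1.316.
d_o2 = 48.2 − (22.77) = 25.43 cm.
Lens 2: 1/d_i2 = 1/(10.9) − 1/(25.43) = 0.05242, so d_i2 = 19.08 cm; m₂ = −d_i2/d_o2 = -0.7502.
m = m₁·m₂ = (-1.316)(-0.7502) = +0.987.

m = +0.987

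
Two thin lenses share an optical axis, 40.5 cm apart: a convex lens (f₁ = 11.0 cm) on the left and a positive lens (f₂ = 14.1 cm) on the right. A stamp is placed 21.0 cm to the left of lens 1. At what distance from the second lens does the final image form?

Lens 1: 1/d_i1 = 1/f₁ − 1/d_o1 = 1/(11.0) − 1/(21.0) = 0.04329, so d_i1 = 23.10 cm.
The intermediate image is 23.10 cm to the right of lens 1, which is 40.5 − (23.10) = 17.40 cm to the left of lens 2, so d_o2 = +17.40 cm.
Lens 2: 1/d_i2 = 1/f₂ − 1/d_o2 = 1/(14.1) − 1/(17.40) = 0.01345, so d_i2 = 74.3 cm.
The final image is real, 74.3 cm to the right of lens 2 (overall magnification ≈ 4.7).

74.3 cm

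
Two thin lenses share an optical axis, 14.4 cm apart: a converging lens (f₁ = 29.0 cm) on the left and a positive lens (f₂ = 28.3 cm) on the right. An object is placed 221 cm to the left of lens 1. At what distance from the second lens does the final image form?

11.4 cm

Lens 1: 1/d_i1 = 1/f₁ − 1/d_o1 = 1/(29.0) − 1/(221) = 0.02996, so d_i1 = 33.38 cm.
The intermediate image is 33.38 cm to the right of lens 1, which lies 18.98 cm to the right of lens 2 — a virtual object — so d_o2 = −18.98 cm.
Lens 2: 1/d_i2 = 1/f₂ − 1/d_o2 = 1/(28.3) − 1/(-18.98) = 0.08802, so d_i2 = 11.4 cm.
The final image is real, 11.4 cm to the right of lens 2 (overall magnification ≈ -0.090).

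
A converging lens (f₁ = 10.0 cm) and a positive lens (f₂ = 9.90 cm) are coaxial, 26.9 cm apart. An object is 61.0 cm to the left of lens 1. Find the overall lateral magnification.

Lens 1: 1/d_i1 = 1/(10.0) − 1/(61.0) = 0.08361, so d_i1 = 11.96 cm; m₁ = −d_i1/d_o1 = -0.1961.
d_o2 = 26.9 − (11.96) = 14.94 cm.
Lens 2: 1/d_i2 = 1/(9.90) − 1/(14.94) = 0.03408, so d_i2 = 29.35 cm; m₂ = −d_i2/d_o2 = -1.964.
m = m₁·m₂ = (-0.1961)(-1.964) = +0.385.

m = +0.385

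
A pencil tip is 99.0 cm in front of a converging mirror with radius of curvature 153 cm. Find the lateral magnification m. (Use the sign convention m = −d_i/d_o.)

f = R/2 = 153/2 = 76.50 cm.
1/d_i = 1/f − 1/d_o = 1/(76.50) − 1/(99.0) = 0.002971, so d_i = 336.6 cm.
m = −d_i/d_o = −(336.6)/(99.0) = -3.40.
The image is real, inverted and enlarged, in front of the mirror.

m = -3.40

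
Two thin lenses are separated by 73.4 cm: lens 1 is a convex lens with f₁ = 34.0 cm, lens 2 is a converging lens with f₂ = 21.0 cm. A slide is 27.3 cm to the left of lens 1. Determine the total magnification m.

m = -0.558

Lens 1: 1/d_i1 = 1/(34.0) − 1/(27.3) = -0.007218, so d_i1 = -138.5 cm; m₁ = −d_i1/d_o1 = +5.073.
d_o2 = 73.4 − (-138.5) = 211.9 cm.
Lens 2: 1/d_i2 = 1/(21.0) − 1/(211.9) = 0.04290, so d_i2 = 23.31 cm; m₂ = −d_i2/d_o2 = -0.1100.
m = m₁·m₂ = (+5.073)(-0.1100) = -0.558.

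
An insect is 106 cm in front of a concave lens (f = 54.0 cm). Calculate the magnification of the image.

For a concave lens, f = -54.0 cm.
1/d_i = 1/f − 1/d_o = 1/(-54.00) − 1/(106) = -0.02795, so d_i = -35.77 cm.
m = −d_i/d_o = −(-35.77)/(106) = +0.337.
The image is virtual, upright and reduced, on the same side as the object.

m = +0.337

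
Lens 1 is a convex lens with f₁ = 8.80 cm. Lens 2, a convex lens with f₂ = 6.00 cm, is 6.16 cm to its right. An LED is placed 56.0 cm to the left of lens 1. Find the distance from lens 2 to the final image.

Lens 1: 1/d_i1 = 1/f₁ − 1/d_o1 = 1/(8.80) − 1/(56.0) = 0.09578, so d_i1 = 10.44 cm.
The intermediate image is 10.44 cm to the right of lens 1, which lies 4.280 cm to the right of lens 2 — a virtual object — so d_o2 = −4.280 cm.
Lens 2: 1/d_i2 = 1/f₂ − 1/d_o2 = 1/(6.00) − 1/(-4.280) = 0.4003, so d_i2 = 2.50 cm.
The final image is real, 2.50 cm to the right of lens 2 (overall magnification ≈ -0.11).

2.50 cm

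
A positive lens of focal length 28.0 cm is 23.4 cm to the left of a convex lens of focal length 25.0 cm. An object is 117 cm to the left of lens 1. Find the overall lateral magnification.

Lens 1: 1/d_i1 = 1/(28.0) − 1/(117) = 0.02717, so d_i1 = 36.81 cm; m₁ = −d_i1/d_o1 = -0.3146.
d_o2 = 23.4 − (36.81) = -13.41 cm (virtual object).
Lens 2: 1/d_i2 = 1/(25.0) − 1/(-13.41) = 0.1146, so d_i2 = 8.728 cm; m₂ = −d_i2/d_o2 = +0.6509.
m = m₁·m₂ = (-0.3146)(+0.6509) = -0.205.

m = -0.205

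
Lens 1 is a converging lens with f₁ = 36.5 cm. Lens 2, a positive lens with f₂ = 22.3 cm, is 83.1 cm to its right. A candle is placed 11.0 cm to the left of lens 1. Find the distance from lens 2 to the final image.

Lens 1: 1/d_i1 = 1/f₁ − 1/d_o1 = 1/(36.5) − 1/(11.0) = -0.06351, so d_i1 = -15.75 cm.
The intermediate image is 15.75 cm to the left of lens 1 (virtual), which is 83.1 − (-15.75) = 98.85 cm to the left of lens 2, so d_o2 = +98.85 cm.
Lens 2: 1/d_i2 = 1/f₂ − 1/d_o2 = 1/(22.3) − 1/(98.85) = 0.03473, so d_i2 = 28.8 cm.
The final image is real, 28.8 cm to the right of lens 2 (overall magnification ≈ -0.42).

28.8 cm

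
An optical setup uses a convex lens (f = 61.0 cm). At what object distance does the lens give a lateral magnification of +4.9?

m = −d_i/d_o ⇒ d_i = −m·d_o.
1/f = 1/d_o + 1/d_i = 1/d_o − 1/(m·d_o) = (1 − 1/m)/d_o, so d_o = f(1 − 1/m) = (61.00)(1 − 1/(+4.9)) = 48.6 cm.

48.6 cm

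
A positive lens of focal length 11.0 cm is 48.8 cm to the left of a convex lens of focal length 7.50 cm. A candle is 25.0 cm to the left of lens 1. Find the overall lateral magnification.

m = +0.272

Lens 1: 1/d_i1 = 1/(11.0) − 1/(25.0) = 0.05091, so d_i1 = 19.64 cm; m₁ = −d_i1/d_o1 = -0.7856.
d_o2 = 48.8 − (19.64) = 29.16 cm.
Lens 2: 1/d_i2 = 1/(7.50) − 1/(29.16) = 0.09904, so d_i2 = 10.10 cm; m₂ = −d_i2/d_o2 = -0.3463.
m = m₁·m₂ = (-0.7856)(-0.3463) = +0.272.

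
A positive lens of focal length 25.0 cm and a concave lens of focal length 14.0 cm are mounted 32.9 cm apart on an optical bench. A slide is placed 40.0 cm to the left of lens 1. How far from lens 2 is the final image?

Lens 1: 1/d_i1 = 1/f₁ − 1/d_o1 = 1/(25.0) − 1/(40.0) = 0.01500, so d_i1 = 66.67 cm.
The intermediate image is 66.67 cm to the right of lens 1, which lies 33.77 cm to the right of lens 2 — a virtual object — so d_o2 = −33.77 cm.
Lens 2 is diverging, so f₂ = −14.0 cm.
Lens 2: 1/d_i2 = 1/f₂ − 1/d_o2 = 1/(-14.0) − 1/(-33.77) = -0.04182, so d_i2 = -23.9 cm.
The final image is virtual, 23.9 cm to the left of lens 2 (overall magnification ≈ 1.2).

23.9 cm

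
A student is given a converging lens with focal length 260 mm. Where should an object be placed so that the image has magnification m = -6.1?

303 mm

m = −d_i/d_o ⇒ d_i = −m·d_o.
1/f = 1/d_o + 1/d_i = 1/d_o − 1/(m·d_o) = (1 − 1/m)/d_o, so d_o = f(1 − 1/m) = (260.0)(1 − 1/(-6.1)) = 303 mm.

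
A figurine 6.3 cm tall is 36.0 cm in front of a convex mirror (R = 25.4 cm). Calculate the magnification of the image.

m = +0.261

f = R/2 = 25.4/2 = 12.70 cm; for a convex mirror, f = -12.70 cm.
1/d_i = 1/f − 1/d_o = 1/(-12.70) − 1/(36.0) = -0.1065, so d_i = -9.388 cm.
m = −d_i/d_o = −(-9.388)/(36.0) = +0.261.
The image is virtual, upright and reduced, behind the mirror.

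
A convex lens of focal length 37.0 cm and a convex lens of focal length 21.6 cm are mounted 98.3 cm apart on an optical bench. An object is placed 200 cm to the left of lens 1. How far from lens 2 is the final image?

36.5 cm

Lens 1: 1/d_i1 = 1/f₁ − 1/d_o1 = 1/(37.0) − 1/(200) = 0.02203, so d_i1 = 45.40 cm.
The intermediate image is 45.40 cm to the right of lens 1, which is 98.3 − (45.40) = 52.90 cm to the left of lens 2, so d_o2 = +52.90 cm.
Lens 2: 1/d_i2 = 1/f₂ − 1/d_o2 = 1/(21.6) − 1/(52.90) = 0.02739, so d_i2 = 36.5 cm.
The final image is real, 36.5 cm to the right of lens 2 (overall magnification ≈ 0.16).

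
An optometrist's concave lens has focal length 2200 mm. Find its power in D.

For a concave lens, f = −2200 mm.
f = -220 cm = -2.20 m.
P = 1/f = 1/(-2.20 m) = -0.455 D.

P = -0.455 D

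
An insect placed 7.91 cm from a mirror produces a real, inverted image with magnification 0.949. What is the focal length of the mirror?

f = 3.85 cm (concave)

m = −d_i/d_o ⇒ d_i = −m·d_o = −(-0.949)·(7.91) = 7.507 cm.
1/f = 1/d_o + 1/d_i = 1/(7.91) + 1/(7.507) = 0.2596, so f = 3.85 cm.
Since f is positive, the mirror is concave.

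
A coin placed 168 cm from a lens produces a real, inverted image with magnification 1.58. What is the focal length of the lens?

m = −d_i/d_o ⇒ d_i = −m·d_o = −(-1.58)·(168) = 265.4 cm.
1/f = 1/d_o + 1/d_i = 1/(168) + 1/(265.4) = 0.009720, so f = 103 cm.
Since f is positive, the lens is converging.

f = 103 cm (converging)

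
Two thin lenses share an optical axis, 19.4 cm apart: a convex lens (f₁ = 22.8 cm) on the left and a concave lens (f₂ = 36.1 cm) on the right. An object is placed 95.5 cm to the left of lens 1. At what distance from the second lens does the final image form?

Lens 1: 1/d_i1 = 1/f₁ − 1/d_o1 = 1/(22.8) − 1/(95.5) = 0.03339, so d_i1 = 29.95 cm.
The intermediate image is 29.95 cm to the right of lens 1, which lies 10.55 cm to the right of lens 2 — a virtual object — so d_o2 = −10.55 cm.
Lens 2 is diverging, so f₂ = −36.1 cm.
Lens 2: 1/d_i2 = 1/f₂ − 1/d_o2 = 1/(-36.1) − 1/(-10.55) = 0.06709, so d_i2 = 14.9 cm.
The final image is real, 14.9 cm to the right of lens 2 (overall magnification ≈ -0.44).

14.9 cm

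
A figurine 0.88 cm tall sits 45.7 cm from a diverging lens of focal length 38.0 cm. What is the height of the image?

0.400 cm

For a diverging lens, f = -38.0 cm.
1/d_i = 1/f − 1/d_o = 1/(-38.00) − 1/(45.7) = -0.04820, so d_i = -20.75 cm.
m = −d_i/d_o = +0.4540.
|h_i| = |m|·h_o = 0.4540 × 0.88 = 0.400 cm. The image is virtual, upright and reduced, on the same side as the object.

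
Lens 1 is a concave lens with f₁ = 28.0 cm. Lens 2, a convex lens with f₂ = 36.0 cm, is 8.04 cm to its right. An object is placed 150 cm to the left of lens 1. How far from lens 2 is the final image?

261 cm

Lens 1 is diverging, so f₁ = −28.0 cm.
Lens 1: 1/d_i1 = 1/f₁ − 1/d_o1 = 1/(-28.0) − 1/(150) = -0.04238, so d_i1 = -23.60 cm.
The intermediate image is 23.60 cm to the left of lens 1 (virtual), which is 8.04 − (-23.60) = 31.64 cm to the left of lens 2, so d_o2 = +31.64 cm.
Lens 2: 1/d_i2 = 1/f₂ − 1/d_o2 = 1/(36.0) − 1/(31.64) = -0.003828, so d_i2 = -261 cm.
The final image is virtual, 261 cm to the left of lens 2 (overall magnification ≈ 1.3).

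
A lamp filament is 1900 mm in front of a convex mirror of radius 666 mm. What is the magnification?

f = R/2 = 666/2 = 333.0 mm; for a convex mirror, f = -333.0 mm.
1/d_i = 1/f − 1/d_o = 1/(-333.0) − 1/(1900) = -0.003529, so d_i = -283.3 mm.
m = −d_i/d_o = −(-283.3)/(1900) = +0.149.
The image is virtual, upright and reduced, behind the mirror.

m = +0.149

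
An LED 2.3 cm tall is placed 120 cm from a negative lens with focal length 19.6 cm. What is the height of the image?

0.323 cm

For a negative lens, f = -19.6 cm.
1/d_i = 1/f − 1/d_o = 1/(-19.60) − 1/(120) = -0.05935, so d_i = -16.85 cm.
m = −d_i/d_o = +0.1404.
|h_i| = |m|·h_o = 0.1404 × 2.3 = 0.323 cm. The image is virtual, upright and reduced, on the same side as the object.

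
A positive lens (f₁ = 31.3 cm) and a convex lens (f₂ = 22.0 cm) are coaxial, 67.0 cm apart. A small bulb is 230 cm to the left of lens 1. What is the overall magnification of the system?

Lens 1: 1/d_i1 = 1/(31.3) − 1/(230) = 0.02760, so d_i1 = 36.23 cm; m₁ = −d_i1/d_o1 = -0.1575.
d_o2 = 67.0 − (36.23) = 30.77 cm.
Lens 2: 1/d_i2 = 1/(22.0) − 1/(30.77) = 0.01296, so d_i2 = 77.19 cm; m₂ = −d_i2/d_o2 = -2.509.
m = m₁·m₂ = (-0.1575)(-2.509) = +0.395.

m = +0.395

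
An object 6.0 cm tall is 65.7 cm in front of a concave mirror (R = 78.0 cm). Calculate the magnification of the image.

f = R/2 = 78.0/2 = 39.00 cm.
1/d_i = 1/f − 1/d_o = 1/(39.00) − 1/(65.7) = 0.01042, so d_i = 95.97 cm.
m = −d_i/d_o = −(95.97)/(65.7) = -1.46.
The image is real, inverted and enlarged, in front of the mirror.

m = -1.46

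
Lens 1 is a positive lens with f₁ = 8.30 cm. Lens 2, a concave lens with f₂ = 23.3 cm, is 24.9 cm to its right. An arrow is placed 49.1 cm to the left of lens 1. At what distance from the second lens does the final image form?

Lens 1: 1/d_i1 = 1/f₁ − 1/d_o1 = 1/(8.30) − 1/(49.1) = 0.1001, so d_i1 = 9.988 cm.
The intermediate image is 9.988 cm to the right of lens 1, which is 24.9 − (9.988) = 14.91 cm to the left of lens 2, so d_o2 = +14.91 cm.
Lens 2 is diverging, so f₂ = −23.3 cm.
Lens 2: 1/d_i2 = 1/f₂ − 1/d_o2 = 1/(-23.3) − 1/(14.91) = -0.1100, so d_i2 = -9.09 cm.
The final image is virtual, 9.09 cm to the left of lens 2 (overall magnification ≈ -0.12).

9.09 cm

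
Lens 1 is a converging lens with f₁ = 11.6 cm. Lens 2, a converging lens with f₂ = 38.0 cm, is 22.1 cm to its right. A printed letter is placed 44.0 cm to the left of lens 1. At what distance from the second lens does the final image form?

Lens 1: 1/d_i1 = 1/f₁ − 1/d_o1 = 1/(11.6) − 1/(44.0) = 0.06348, so d_i1 = 15.75 cm.
The intermediate image is 15.75 cm to the right of lens 1, which is 22.1 − (15.75) = 6.350 cm to the left of lens 2, so d_o2 = +6.350 cm.
Lens 2: 1/d_i2 = 1/f₂ − 1/d_o2 = 1/(38.0) − 1/(6.350) = -0.1312, so d_i2 = -7.62 cm.
The final image is virtual, 7.62 cm to the left of lens 2 (overall magnification ≈ -0.43).

7.62 cm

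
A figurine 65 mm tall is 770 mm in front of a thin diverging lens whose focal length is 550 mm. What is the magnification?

m = +0.417

For a diverging lens, f = -550 mm.
1/d_i = 1/f − 1/d_o = 1/(-550.0) − 1/(770) = -0.003117, so d_i = -320.8 mm.
m = −d_i/d_o = −(-320.8)/(770) = +0.417.
The image is virtual, upright and reduced, on the same side as the object.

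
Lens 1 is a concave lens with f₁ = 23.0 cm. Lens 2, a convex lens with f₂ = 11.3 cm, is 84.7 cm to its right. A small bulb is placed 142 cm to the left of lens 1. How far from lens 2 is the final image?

Lens 1 is diverging, so f₁ = −23.0 cm.
Lens 1: 1/d_i1 = 1/f₁ − 1/d_o1 = 1/(-23.0) − 1/(142) = -0.05052, so d_i1 = -19.79 cm.
The intermediate image is 19.79 cm to the left of lens 1 (virtual), which is 84.7 − (-19.79) = 104.5 cm to the left of lens 2, so d_o2 = +104.5 cm.
Lens 2: 1/d_i2 = 1/f₂ − 1/d_o2 = 1/(11.3) − 1/(104.5) = 0.07893, so d_i2 = 12.7 cm.
The final image is real, 12.7 cm to the right of lens 2 (overall magnification ≈ -0.017).

12.7 cm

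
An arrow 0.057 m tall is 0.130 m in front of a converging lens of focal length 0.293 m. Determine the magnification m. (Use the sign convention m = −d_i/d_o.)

m = +1.80

1/d_i = 1/f − 1/d_o = 1/(0.2930) − 1/(0.130) = -4.279, so d_i = -0.2337 m.
m = −d_i/d_o = −(-0.2337)/(0.130) = +1.80.
The image is virtual, upright and enlarged, on the same side as the object.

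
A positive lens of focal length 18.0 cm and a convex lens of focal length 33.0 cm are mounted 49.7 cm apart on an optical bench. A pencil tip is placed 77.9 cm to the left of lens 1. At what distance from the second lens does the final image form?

129 cm

Lens 1: 1/d_i1 = 1/f₁ − 1/d_o1 = 1/(18.0) − 1/(77.9) = 0.04272, so d_i1 = 23.41 cm.
The intermediate image is 23.41 cm to the right of lens 1, which is 49.7 − (23.41) = 26.29 cm to the left of lens 2, so d_o2 = +26.29 cm.
Lens 2: 1/d_i2 = 1/f₂ − 1/d_o2 = 1/(33.0) − 1/(26.29) = -0.007734, so d_i2 = -129 cm.
The final image is virtual, 129 cm to the left of lens 2 (overall magnification ≈ -1.5).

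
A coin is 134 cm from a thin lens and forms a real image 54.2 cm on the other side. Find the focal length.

f = 38.6 cm (converging)

Real image ⇒ d_i = +54.2 cm.
1/f = 1/d_o + 1/d_i = 1/(134) + 1/(54.2) = 0.02591, so f = 38.6 cm.
Since f is positive, the thin lens is converging.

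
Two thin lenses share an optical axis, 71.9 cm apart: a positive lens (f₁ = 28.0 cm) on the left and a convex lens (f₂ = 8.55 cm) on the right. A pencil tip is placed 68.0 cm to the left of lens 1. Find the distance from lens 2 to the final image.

13.2 cm

Lens 1: 1/d_i1 = 1/f₁ − 1/d_o1 = 1/(28.0) − 1/(68.0) = 0.02101, so d_i1 = 47.60 cm.
The intermediate image is 47.60 cm to the right of lens 1, which is 71.9 − (47.60) = 24.30 cm to the left of lens 2, so d_o2 = +24.30 cm.
Lens 2: 1/d_i2 = 1/f₂ − 1/d_o2 = 1/(8.55) − 1/(24.30) = 0.07581, so d_i2 = 13.2 cm.
The final image is real, 13.2 cm to the right of lens 2 (overall magnification ≈ 0.38).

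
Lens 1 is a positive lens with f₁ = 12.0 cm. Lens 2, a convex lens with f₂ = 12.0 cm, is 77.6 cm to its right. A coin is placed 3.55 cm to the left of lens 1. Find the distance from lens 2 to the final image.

14.0 cm

Lens 1: 1/d_i1 = 1/f₁ − 1/d_o1 = 1/(12.0) − 1/(3.55) = -0.1984, so d_i1 = -5.041 cm.
The intermediate image is 5.041 cm to the left of lens 1 (virtual), which is 77.6 − (-5.041) = 82.64 cm to the left of lens 2, so d_o2 = +82.64 cm.
Lens 2: 1/d_i2 = 1/f₂ − 1/d_o2 = 1/(12.0) − 1/(82.64) = 0.07123, so d_i2 = 14.0 cm.
The final image is real, 14.0 cm to the right of lens 2 (overall magnification ≈ -0.24).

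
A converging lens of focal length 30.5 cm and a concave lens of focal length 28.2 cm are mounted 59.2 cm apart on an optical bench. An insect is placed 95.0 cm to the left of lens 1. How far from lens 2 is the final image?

9.48 cm

Lens 1: 1/d_i1 = 1/f₁ − 1/d_o1 = 1/(30.5) − 1/(95.0) = 0.02226, so d_i1 = 44.92 cm.
The intermediate image is 44.92 cm to the right of lens 1, which is 59.2 − (44.92) = 14.28 cm to the left of lens 2, so d_o2 = +14.28 cm.
Lens 2 is diverging, so f₂ = −28.2 cm.
Lens 2: 1/d_i2 = 1/f₂ − 1/d_o2 = 1/(-28.2) − 1/(14.28) = -0.1055, so d_i2 = -9.48 cm.
The final image is virtual, 9.48 cm to the left of lens 2 (overall magnification ≈ -0.31).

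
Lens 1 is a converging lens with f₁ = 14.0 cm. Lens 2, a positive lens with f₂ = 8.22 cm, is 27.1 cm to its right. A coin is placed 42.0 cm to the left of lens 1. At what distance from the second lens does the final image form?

23.7 cm

Lens 1: 1/d_i1 = 1/f₁ − 1/d_o1 = 1/(14.0) − 1/(42.0) = 0.04762, so d_i1 = 21.00 cm.
The intermediate image is 21.00 cm to the right of lens 1, which is 27.1 − (21.00) = 6.100 cm to the left of lens 2, so d_o2 = +6.100 cm.
Lens 2: 1/d_i2 = 1/f₂ − 1/d_o2 = 1/(8.22) − 1/(6.100) = -0.04228, so d_i2 = -23.7 cm.
The final image is virtual, 23.7 cm to the left of lens 2 (overall magnification ≈ -1.9).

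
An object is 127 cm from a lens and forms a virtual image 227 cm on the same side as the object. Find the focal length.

f = 288 cm (converging)

Virtual image ⇒ d_i = −227 cm.
1/f = 1/d_o + 1/d_i = 1/(127) + 1/(-227) = 0.003469, so f = 288 cm.
Since f is positive, the lens is converging.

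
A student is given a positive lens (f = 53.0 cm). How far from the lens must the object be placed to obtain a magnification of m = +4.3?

m = −d_i/d_o ⇒ d_i = −m·d_o.
1/f = 1/d_o + 1/d_i = 1/d_o − 1/(m·d_o) = (1 − 1/m)/d_o, so d_o = f(1 − 1/m) = (53.00)(1 − 1/(+4.3)) = 40.7 cm.

40.7 cm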